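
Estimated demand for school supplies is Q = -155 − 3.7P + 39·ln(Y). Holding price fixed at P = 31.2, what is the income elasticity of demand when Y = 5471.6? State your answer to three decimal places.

0.598

At P = 31.2, Y = 5471.6: Q = 65.246.
Holding P constant, ∂Q/∂Y = 39/Y = 0.00712771.
η_Y = (∂Q/∂Y)·(Y/Q) = 0.00712771 × (5471.6/65.246) = 0.598.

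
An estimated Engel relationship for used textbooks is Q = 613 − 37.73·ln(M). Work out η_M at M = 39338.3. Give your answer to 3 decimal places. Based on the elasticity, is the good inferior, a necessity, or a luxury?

At M = 39338.3: Q = 213.818.
dQ/dM = -37.73/M = -0.000959116 at this income.
η = (dQ/dM)·(M/Q) = -0.000959116 × (39338.3/213.818) = -0.176.
Since η < 0, the good is an inferior good.

-0.176 (inferior good)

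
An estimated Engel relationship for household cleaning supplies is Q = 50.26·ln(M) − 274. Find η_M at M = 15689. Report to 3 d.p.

At M = 15689: Q = 211.548.
dQ/dM = 50.26/M = 0.00320352 at this income.
η = (dQ/dM)·(M/Q) = 0.00320352 × (15689/211.548) = 0.238.

0.238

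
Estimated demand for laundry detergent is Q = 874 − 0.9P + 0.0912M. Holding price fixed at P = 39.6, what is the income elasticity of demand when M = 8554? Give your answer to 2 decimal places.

At P = 39.6, M = 8554: Q = 1618.485.
Holding P constant, ∂Q/∂M = 0.0912.
η_M = (∂Q/∂M)·(M/Q) = 0.0912 × (8554/1618.485) = 0.48.

0.48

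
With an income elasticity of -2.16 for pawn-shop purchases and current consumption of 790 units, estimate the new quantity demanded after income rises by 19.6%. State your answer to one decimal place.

455.5

%ΔQ ≈ η × %ΔI = -2.16 × 19.6% = -42.336%.
New Q ≈ 790 × (1 − 0.42336) = 455.5.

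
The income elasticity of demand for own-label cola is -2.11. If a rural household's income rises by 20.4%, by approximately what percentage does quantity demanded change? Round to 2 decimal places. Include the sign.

%ΔQ ≈ η × %ΔI = -2.11 × 20.4% = -43.04%.

-43.04%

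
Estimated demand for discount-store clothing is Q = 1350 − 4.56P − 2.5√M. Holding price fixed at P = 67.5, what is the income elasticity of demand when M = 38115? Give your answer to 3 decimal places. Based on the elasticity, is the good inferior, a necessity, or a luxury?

-0.440 (inferior good)

At P = 67.5, M = 38115: Q = 554.123.
Holding P constant, ∂Q/∂M = -2.5/(2√M) = -0.00640268.
η_M = (∂Q/∂M)·(M/Q) = -0.00640268 × (38115/554.123) = -0.440.
Since η < 0, this is an inferior good.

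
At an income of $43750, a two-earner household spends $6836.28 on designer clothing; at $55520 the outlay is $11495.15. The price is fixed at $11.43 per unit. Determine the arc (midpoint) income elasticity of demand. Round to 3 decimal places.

With a constant price, Q₁ = 6836.28/11.43 = 598.100 and Q₂ = 11495.15/11.43 = 1005.700 (equivalently, work directly with expenditure since P cancels).
Midpoint %ΔQ = (11495.15 − 6836.28)/9165.72 = 0.50829; midpoint %ΔI = (55520 − 43750)/49635 = 0.23713.
η = 0.50829 / 0.23713 = 2.144.

2.144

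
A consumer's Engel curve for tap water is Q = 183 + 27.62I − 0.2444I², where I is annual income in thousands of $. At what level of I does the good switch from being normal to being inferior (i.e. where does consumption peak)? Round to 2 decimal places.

56.51

dQ/dI = 27.62 − 0.4888I.
The good is inferior where dQ/dI < 0. Setting dQ/dI = 0 gives I = 27.62 / 0.4888 = 56.51.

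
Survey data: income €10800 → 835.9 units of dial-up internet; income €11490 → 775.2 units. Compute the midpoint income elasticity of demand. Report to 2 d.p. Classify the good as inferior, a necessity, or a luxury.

ΔQ = 775.2 − 835.9 = -60.7; midpoint Q̄ = (835.9 + 775.2)/2 = 805.55.
ΔI = 11490 − 10800 = 690; midpoint Ī = (10800 + 11490)/2 = 11145.
η = (ΔQ/Q̄) ÷ (ΔI/Ī) = (-60.7/805.55) ÷ (690/11145) = -1.22.
η < 0 ⇒ inferior good.

-1.22 (inferior good)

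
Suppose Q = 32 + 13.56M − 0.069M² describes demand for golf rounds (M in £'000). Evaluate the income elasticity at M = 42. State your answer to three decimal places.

At M = 42: Q = 479.8040.
dQ/dM = 13.56 − 0.138M = 7.76400.
η = (dQ/dM)·(M/Q) = 7.76400 × (42/479.8040) = 0.680.

0.680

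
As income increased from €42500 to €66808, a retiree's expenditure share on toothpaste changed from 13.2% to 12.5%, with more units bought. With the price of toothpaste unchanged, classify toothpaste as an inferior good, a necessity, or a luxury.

necessity

Quantity rises but the budget share falls as income rises, so 0 < η < 1.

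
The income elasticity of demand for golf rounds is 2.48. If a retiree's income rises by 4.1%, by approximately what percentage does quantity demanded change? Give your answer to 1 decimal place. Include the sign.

10.2%

%ΔQ ≈ η × %ΔI = 2.48 × 4.1% = 10.2%.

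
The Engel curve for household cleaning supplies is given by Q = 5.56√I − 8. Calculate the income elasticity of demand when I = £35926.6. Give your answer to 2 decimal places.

At I = 35926.6: Q = 1045.860.
dQ/dI = 5.56/(2√I) = 0.0146668 at this income.
η = (dQ/dI)·(I/Q) = 0.0146668 × (35926.6/1045.860) = 0.50.

0.50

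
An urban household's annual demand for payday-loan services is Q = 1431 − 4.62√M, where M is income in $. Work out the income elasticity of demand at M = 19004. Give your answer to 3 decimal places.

At M = 19004: Q = 794.110.
dQ/dM = -4.62/(2√M) = -0.0167567 at this income.
η = (dQ/dM)·(M/Q) = -0.0167567 × (19004/794.110) = -0.401.

-0.401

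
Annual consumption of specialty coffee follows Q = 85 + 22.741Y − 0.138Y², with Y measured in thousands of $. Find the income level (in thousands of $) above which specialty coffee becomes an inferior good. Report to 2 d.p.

82.39

dQ/dY = 22.741 − 0.276Y.
The good is inferior where dQ/dY < 0. Setting dQ/dY = 0 gives Y = 22.741 / 0.276 = 82.39.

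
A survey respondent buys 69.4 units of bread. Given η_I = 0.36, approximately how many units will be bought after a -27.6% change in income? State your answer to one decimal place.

%ΔQ ≈ η × %ΔI = 0.36 × (-27.6%) = -9.936%.
New Q ≈ 69.4 × (1 − 0.09936) = 62.5.

62.5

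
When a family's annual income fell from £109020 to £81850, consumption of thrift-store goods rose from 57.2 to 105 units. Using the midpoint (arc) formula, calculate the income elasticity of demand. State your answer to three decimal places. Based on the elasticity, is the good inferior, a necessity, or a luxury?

ΔQ = 105 − 57.2 = 47.8; midpoint Q̄ = (57.2 + 105)/2 = 81.1.
ΔI = 81850 − 109020 = -27170; midpoint Ī = (109020 + 81850)/2 = 95435.
η = (ΔQ/Q̄) ÷ (ΔI/Ī) = (47.8/81.1) ÷ (-27170/95435) = -2.070.
η < 0 ⇒ inferior good.

-2.070 (inferior good)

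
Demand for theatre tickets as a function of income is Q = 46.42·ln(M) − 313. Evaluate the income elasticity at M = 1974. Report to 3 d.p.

At M = 1974: Q = 39.226.
dQ/dM = 46.42/M = 0.0235157 at this income.
η = (dQ/dM)·(M/Q) = 0.0235157 × (1974/39.226) = 1.183.

1.183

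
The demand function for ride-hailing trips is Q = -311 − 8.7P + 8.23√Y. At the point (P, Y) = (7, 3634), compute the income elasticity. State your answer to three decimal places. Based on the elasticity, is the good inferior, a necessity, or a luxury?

1.997 (luxury)

At P = 7, Y = 3634: Q = 124.226.
Holding P constant, ∂Q/∂Y = 8.23/(2√Y) = 0.0682617.
η_Y = (∂Q/∂Y)·(Y/Q) = 0.0682617 × (3634/124.226) = 1.997.
Since η > 1, this is a luxury.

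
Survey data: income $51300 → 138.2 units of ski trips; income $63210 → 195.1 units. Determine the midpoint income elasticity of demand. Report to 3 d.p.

ΔQ = 195.1 − 138.2 = 56.9; midpoint Q̄ = (138.2 + 195.1)/2 = 166.65.
ΔI = 63210 − 51300 = 11910; midpoint Ī = (51300 + 63210)/2 = 57255.
η = (ΔQ/Q̄) ÷ (ΔI/Ī) = (56.9/166.65) ÷ (11910/57255) = 1.641.

1.641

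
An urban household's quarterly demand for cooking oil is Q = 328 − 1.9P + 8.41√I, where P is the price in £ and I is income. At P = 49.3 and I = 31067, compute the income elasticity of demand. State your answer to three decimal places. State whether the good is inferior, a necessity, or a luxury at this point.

0.432 (necessity)

At P = 49.3, I = 31067: Q = 1716.663.
Holding P constant, ∂Q/∂I = 8.41/(2√I) = 0.023857.
η_I = (∂Q/∂I)·(I/Q) = 0.023857 × (31067/1716.663) = 0.432.
Since 0 < η < 1, this is a necessity.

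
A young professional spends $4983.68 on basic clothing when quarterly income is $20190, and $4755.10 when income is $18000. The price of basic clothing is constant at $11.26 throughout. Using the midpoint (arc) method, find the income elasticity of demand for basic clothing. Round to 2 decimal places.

With a constant price, Q₁ = 4983.68/11.26 = 442.600 and Q₂ = 4755.10/11.26 = 422.300 (equivalently, work directly with expenditure since P cancels).
Midpoint %ΔQ = (4755.10 − 4983.68)/4869.39 = -0.04694; midpoint %ΔI = (18000 − 20190)/19095 = -0.11469.
η = -0.04694 / -0.11469 = 0.41.

0.41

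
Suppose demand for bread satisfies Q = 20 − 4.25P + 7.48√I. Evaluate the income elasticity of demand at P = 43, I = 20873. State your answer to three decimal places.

0.589

At P = 43, I = 20873: Q = 917.922.
Holding P constant, ∂Q/∂I = 7.48/(2√I) = 0.0258868.
η_I = (∂Q/∂I)·(I/Q) = 0.0258868 × (20873/917.922) = 0.589.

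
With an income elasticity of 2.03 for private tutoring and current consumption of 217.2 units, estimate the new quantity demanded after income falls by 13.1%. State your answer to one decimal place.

%ΔQ ≈ η × %ΔI = 2.03 × (-13.1%) = -26.593%.
New Q ≈ 217.2 × (1 − 0.26593) = 159.4.

159.4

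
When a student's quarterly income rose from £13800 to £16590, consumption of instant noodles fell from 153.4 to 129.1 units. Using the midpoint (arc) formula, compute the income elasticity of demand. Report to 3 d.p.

-0.937

ΔQ = 129.1 − 153.4 = -24.3; midpoint Q̄ = (153.4 + 129.1)/2 = 141.25.
ΔI = 16590 − 13800 = 2790; midpoint Ī = (13800 + 16590)/2 = 15195.
η = (ΔQ/Q̄) ÷ (ΔI/Ī) = (-24.3/141.25) ÷ (2790/15195) = -0.937.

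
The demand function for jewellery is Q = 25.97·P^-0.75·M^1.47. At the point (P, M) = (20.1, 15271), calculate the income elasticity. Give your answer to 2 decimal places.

For a multiplicative demand Q = A·P^α·M^β, the income elasticity is β everywhere.
Here β = 1.47, so η = 1.47.

1.47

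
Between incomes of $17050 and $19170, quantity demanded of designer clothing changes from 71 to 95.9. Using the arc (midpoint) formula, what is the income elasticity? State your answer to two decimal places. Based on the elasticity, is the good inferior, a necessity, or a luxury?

2.55 (luxury)

ΔQ = 95.9 − 71 = 24.9; midpoint Q̄ = (71 + 95.9)/2 = 83.45.
ΔI = 19170 − 17050 = 2120; midpoint Ī = (17050 + 19170)/2 = 18110.
η = (ΔQ/Q̄) ÷ (ΔI/Ī) = (24.9/83.45) ÷ (2120/18110) = 2.55.
η > 1 ⇒ luxury.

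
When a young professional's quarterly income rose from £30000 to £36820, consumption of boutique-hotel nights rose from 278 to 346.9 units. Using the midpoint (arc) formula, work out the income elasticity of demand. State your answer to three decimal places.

ΔQ = 346.9 − 278 = 68.9; midpoint Q̄ = (278 + 346.9)/2 = 312.45.
ΔI = 36820 − 30000 = 6820; midpoint Ī = (30000 + 36820)/2 = 33410.
η = (ΔQ/Q̄) ÷ (ΔI/Ī) = (68.9/312.45) ÷ (6820/33410) = 1.080.

1.080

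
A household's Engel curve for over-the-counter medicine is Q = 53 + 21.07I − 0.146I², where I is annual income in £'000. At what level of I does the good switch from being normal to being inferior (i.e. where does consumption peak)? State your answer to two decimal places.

dQ/dI = 21.07 − 0.292I.
The good is inferior where dQ/dI < 0. Setting dQ/dI = 0 gives I = 21.07 / 0.292 = 72.16.

72.16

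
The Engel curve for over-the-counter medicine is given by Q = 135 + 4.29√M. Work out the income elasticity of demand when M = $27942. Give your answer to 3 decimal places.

At M = 27942: Q = 852.110.
dQ/dM = 4.29/(2√M) = 0.0128321 at this income.
η = (dQ/dM)·(M/Q) = 0.0128321 × (27942/852.110) = 0.421.

0.421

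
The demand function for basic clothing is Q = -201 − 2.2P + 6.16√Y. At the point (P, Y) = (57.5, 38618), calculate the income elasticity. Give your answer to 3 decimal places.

0.685

At P = 57.5, Y = 38618: Q = 883.030.
Holding P constant, ∂Q/∂Y = 6.16/(2√Y) = 0.0156731.
η_Y = (∂Q/∂Y)·(Y/Q) = 0.0156731 × (38618/883.030) = 0.685.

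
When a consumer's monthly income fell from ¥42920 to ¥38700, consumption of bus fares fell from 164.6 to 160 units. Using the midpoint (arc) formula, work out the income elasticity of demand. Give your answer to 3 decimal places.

0.274

ΔQ = 160 − 164.6 = -4.6; midpoint Q̄ = (164.6 + 160)/2 = 162.3.
ΔI = 38700 − 42920 = -4220; midpoint Ī = (42920 + 38700)/2 = 40810.
η = (ΔQ/Q̄) ÷ (ΔI/Ī) = (-4.6/162.3) ÷ (-4220/40810) = 0.274.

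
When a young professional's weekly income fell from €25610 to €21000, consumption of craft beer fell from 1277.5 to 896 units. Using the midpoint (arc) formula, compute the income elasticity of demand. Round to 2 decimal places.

ΔQ = 896 − 1277.5 = -381.5; midpoint Q̄ = (1277.5 + 896)/2 = 1086.75.
ΔI = 21000 − 25610 = -4610; midpoint Ī = (25610 + 21000)/2 = 23305.
η = (ΔQ/Q̄) ÷ (ΔI/Ī) = (-381.5/1086.75) ÷ (-4610/23305) = 1.77.

1.77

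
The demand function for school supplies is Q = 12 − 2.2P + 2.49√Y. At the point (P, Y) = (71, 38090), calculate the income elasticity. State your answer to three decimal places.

0.711

At P = 71, Y = 38090: Q = 341.765.
Holding P constant, ∂Q/∂Y = 2.49/(2√Y) = 0.00637917.
η_Y = (∂Q/∂Y)·(Y/Q) = 0.00637917 × (38090/341.765) = 0.711.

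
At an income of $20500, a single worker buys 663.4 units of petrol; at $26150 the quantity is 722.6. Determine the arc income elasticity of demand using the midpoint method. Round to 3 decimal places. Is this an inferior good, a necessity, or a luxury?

0.353 (necessity)

ΔQ = 722.6 − 663.4 = 59.2; midpoint Q̄ = (663.4 + 722.6)/2 = 693.
ΔI = 26150 − 20500 = 5650; midpoint Ī = (20500 + 26150)/2 = 23325.
η = (ΔQ/Q̄) ÷ (ΔI/Ī) = (59.2/693) ÷ (5650/23325) = 0.353.
0 < η < 1 ⇒ necessity.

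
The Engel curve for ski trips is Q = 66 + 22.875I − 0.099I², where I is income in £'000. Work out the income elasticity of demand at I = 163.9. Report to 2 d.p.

-1.36

At I = 163.9: Q = 1155.7547.
dQ/dI = 22.875 − 0.198I = -9.57720.
η = (dQ/dI)·(I/Q) = -9.57720 × (163.9/1155.7547) = -1.36.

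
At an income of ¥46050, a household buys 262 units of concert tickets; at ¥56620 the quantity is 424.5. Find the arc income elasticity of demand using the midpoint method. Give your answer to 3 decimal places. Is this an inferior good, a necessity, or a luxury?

ΔQ = 424.5 − 262 = 162.5; midpoint Q̄ = (262 + 424.5)/2 = 343.25.
ΔI = 56620 − 46050 = 10570; midpoint Ī = (46050 + 56620)/2 = 51335.
η = (ΔQ/Q̄) ÷ (ΔI/Ī) = (162.5/343.25) ÷ (10570/51335) = 2.299.
η > 1 ⇒ luxury.

2.299 (luxury)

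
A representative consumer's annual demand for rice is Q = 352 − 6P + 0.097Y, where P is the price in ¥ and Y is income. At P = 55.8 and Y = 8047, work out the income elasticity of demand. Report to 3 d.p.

0.978

At P = 55.8, Y = 8047: Q = 797.759.
Holding P constant, ∂Q/∂Y = 0.097.
η_Y = (∂Q/∂Y)·(Y/Q) = 0.097 × (8047/797.759) = 0.978.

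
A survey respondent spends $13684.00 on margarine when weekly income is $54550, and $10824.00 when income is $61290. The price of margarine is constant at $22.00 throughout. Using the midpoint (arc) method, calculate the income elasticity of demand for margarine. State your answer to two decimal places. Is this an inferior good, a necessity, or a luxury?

-2.01 (inferior good)

With a constant price, Q₁ = 13684.00/22.00 = 622.000 and Q₂ = 10824.00/22.00 = 492.000 (equivalently, work directly with expenditure since P cancels).
Midpoint %ΔQ = (10824.00 − 13684.00)/12254.00 = -0.23339; midpoint %ΔI = (61290 − 54550)/57920 = 0.11637.
η = -0.23339 / 0.11637 = -2.01.
η < 0 ⇒ inferior good.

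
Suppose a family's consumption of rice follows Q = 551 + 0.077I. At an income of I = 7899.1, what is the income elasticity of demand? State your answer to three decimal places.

0.525

At I = 7899.1: Q = 1159.231.
dQ/dI = 0.077.
η = (dQ/dI)·(I/Q) = 0.077 × (7899.1/1159.231) = 0.525.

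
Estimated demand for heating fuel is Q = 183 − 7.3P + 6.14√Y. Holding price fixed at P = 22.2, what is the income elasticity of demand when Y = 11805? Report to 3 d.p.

At P = 22.2, Y = 11805: Q = 688.056.
Holding P constant, ∂Q/∂Y = 6.14/(2√Y) = 0.0282557.
η_Y = (∂Q/∂Y)·(Y/Q) = 0.0282557 × (11805/688.056) = 0.485.

0.485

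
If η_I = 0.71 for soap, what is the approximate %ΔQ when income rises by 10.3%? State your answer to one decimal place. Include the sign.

7.3%

%ΔQ ≈ η × %ΔI = 0.71 × 10.3% = 7.3%.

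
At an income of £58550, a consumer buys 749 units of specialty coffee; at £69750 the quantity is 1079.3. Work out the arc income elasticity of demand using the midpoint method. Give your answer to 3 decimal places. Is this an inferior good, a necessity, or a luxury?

2.070 (luxury)

ΔQ = 1079.3 − 749 = 330.3; midpoint Q̄ = (749 + 1079.3)/2 = 914.15.
ΔI = 69750 − 58550 = 11200; midpoint Ī = (58550 + 69750)/2 = 64150.
η = (ΔQ/Q̄) ÷ (ΔI/Ī) = (330.3/914.15) ÷ (11200/64150) = 2.070.
η > 1 ⇒ luxury.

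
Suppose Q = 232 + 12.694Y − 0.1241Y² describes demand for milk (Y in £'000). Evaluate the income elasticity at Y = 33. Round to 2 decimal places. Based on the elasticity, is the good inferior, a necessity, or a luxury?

0.29 (necessity)

At Y = 33: Q = 515.7571.
dQ/dY = 12.694 − 0.2482Y = 4.50340.
η = (dQ/dY)·(Y/Q) = 4.50340 × (33/515.7571) = 0.29.
0 < η < 1 ⇒ necessity.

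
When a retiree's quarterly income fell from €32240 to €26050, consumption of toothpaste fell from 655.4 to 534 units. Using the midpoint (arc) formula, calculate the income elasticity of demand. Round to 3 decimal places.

0.961

ΔQ = 534 − 655.4 = -121.4; midpoint Q̄ = (655.4 + 534)/2 = 594.7.
ΔI = 26050 − 32240 = -6190; midpoint Ī = (32240 + 26050)/2 = 29145.
η = (ΔQ/Q̄) ÷ (ΔI/Ī) = (-121.4/594.7) ÷ (-6190/29145) = 0.961.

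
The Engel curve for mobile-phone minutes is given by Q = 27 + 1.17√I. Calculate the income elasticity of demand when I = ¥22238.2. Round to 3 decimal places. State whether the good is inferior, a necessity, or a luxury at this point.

At I = 22238.2: Q = 201.476.
dQ/dI = 1.17/(2√I) = 0.00392289 at this income.
η = (dQ/dI)·(I/Q) = 0.00392289 × (22238.2/201.476) = 0.433.
Since 0 < η < 1, the good is a necessity.

0.433 (necessity)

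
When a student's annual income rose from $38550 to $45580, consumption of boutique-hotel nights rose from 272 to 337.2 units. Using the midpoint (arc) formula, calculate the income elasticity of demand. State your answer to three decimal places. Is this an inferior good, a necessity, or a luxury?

ΔQ = 337.2 − 272 = 65.2; midpoint Q̄ = (272 + 337.2)/2 = 304.6.
ΔI = 45580 − 38550 = 7030; midpoint Ī = (38550 + 45580)/2 = 42065.
η = (ΔQ/Q̄) ÷ (ΔI/Ī) = (65.2/304.6) ÷ (7030/42065) = 1.281.
η > 1 ⇒ luxury.

1.281 (luxury)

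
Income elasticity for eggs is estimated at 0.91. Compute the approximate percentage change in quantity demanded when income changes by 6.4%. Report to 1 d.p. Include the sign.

5.8%

%ΔQ ≈ η × %ΔI = 0.91 × 6.4% = 5.8%.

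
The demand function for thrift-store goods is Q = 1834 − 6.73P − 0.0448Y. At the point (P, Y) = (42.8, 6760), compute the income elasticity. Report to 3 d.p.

-0.244

At P = 42.8, Y = 6760: Q = 1243.108.
Holding P constant, ∂Q/∂Y = −0.0448.
η_Y = (∂Q/∂Y)·(Y/Q) = -0.0448 × (6760/1243.108) = -0.244.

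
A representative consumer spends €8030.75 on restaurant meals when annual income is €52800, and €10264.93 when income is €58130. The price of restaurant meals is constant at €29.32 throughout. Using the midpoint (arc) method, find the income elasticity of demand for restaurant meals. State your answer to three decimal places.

With a constant price, Q₁ = 8030.75/29.32 = 273.900 and Q₂ = 10264.93/29.32 = 350.100 (equivalently, work directly with expenditure since P cancels).
Midpoint %ΔQ = (10264.93 − 8030.75)/9147.84 = 0.24423; midpoint %ΔI = (58130 − 52800)/55465 = 0.09610.
η = 0.24423 / 0.09610 = 2.542.

2.542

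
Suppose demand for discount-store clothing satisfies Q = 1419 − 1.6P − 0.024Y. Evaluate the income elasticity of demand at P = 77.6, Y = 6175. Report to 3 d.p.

-0.129

At P = 77.6, Y = 6175: Q = 1146.640.
Holding P constant, ∂Q/∂Y = −0.024.
η_Y = (∂Q/∂Y)·(Y/Q) = -0.024 × (6175/1146.640) = -0.129.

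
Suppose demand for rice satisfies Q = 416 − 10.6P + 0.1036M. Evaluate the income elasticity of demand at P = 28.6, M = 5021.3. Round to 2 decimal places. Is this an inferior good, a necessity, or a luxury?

At P = 28.6, M = 5021.3: Q = 633.047.
Holding P constant, ∂Q/∂M = 0.1036.
η_M = (∂Q/∂M)·(M/Q) = 0.1036 × (5021.3/633.047) = 0.82.
Since 0 < η < 1, this is a necessity.

0.82 (necessity)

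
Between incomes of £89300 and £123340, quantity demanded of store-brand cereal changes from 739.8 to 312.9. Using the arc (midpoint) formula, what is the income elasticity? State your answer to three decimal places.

-2.533

ΔQ = 312.9 − 739.8 = -426.9; midpoint Q̄ = (739.8 + 312.9)/2 = 526.35.
ΔI = 123340 − 89300 = 34040; midpoint Ī = (89300 + 123340)/2 = 106320.
η = (ΔQ/Q̄) ÷ (ΔI/Ī) = (-426.9/526.35) ÷ (34040/106320) = -2.533.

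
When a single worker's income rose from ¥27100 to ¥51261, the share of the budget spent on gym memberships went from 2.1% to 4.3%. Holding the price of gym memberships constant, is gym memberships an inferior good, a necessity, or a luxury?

The budget share rises as income rises, so η > 1.

luxury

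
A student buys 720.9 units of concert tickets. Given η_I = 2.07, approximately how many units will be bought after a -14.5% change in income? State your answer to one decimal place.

504.5

%ΔQ ≈ η × %ΔI = 2.07 × (-14.5%) = -30.015%.
New Q ≈ 720.9 × (1 − 0.30015) = 504.5.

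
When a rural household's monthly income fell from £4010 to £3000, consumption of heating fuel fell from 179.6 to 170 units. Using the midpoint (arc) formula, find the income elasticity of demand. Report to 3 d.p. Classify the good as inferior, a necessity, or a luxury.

0.191 (necessity)

ΔQ = 170 − 179.6 = -9.6; midpoint Q̄ = (179.6 + 170)/2 = 174.8.
ΔI = 3000 − 4010 = -1010; midpoint Ī = (4010 + 3000)/2 = 3505.
η = (ΔQ/Q̄) ÷ (ΔI/Ī) = (-9.6/174.8) ÷ (-1010/3505) = 0.191.
0 < η < 1 ⇒ necessity.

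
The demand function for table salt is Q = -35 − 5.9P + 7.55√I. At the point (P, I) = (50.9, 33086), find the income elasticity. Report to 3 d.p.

At P = 50.9, I = 33086: Q = 1038.002.
Holding P constant, ∂Q/∂I = 7.55/(2√I) = 0.0207537.
η_I = (∂Q/∂I)·(I/Q) = 0.0207537 × (33086/1038.002) = 0.662.

0.662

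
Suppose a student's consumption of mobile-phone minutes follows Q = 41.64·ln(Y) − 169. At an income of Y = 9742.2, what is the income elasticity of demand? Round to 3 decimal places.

0.195

At Y = 9742.2: Q = 213.431.
dQ/dY = 41.64/Y = 0.00427419 at this income.
η = (dQ/dY)·(Y/Q) = 0.00427419 × (9742.2/213.431) = 0.195.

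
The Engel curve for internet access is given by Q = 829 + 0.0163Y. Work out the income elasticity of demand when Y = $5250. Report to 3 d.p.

At Y = 5250: Q = 914.575.
dQ/dY = 0.0163.
η = (dQ/dY)·(Y/Q) = 0.0163 × (5250/914.575) = 0.094.

0.094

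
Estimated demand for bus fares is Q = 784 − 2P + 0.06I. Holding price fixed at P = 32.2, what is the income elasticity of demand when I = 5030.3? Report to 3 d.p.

0.295

At P = 32.2, I = 5030.3: Q = 1021.418.
Holding P constant, ∂Q/∂I = 0.06.
η_I = (∂Q/∂I)·(I/Q) = 0.06 × (5030.3/1021.418) = 0.295.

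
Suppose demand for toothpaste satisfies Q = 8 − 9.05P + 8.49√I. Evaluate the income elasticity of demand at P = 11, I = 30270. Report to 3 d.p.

0.533

At P = 11, I = 30270: Q = 1385.564.
Holding P constant, ∂Q/∂I = 8.49/(2√I) = 0.024399.
η_I = (∂Q/∂I)·(I/Q) = 0.024399 × (30270/1385.564) = 0.533.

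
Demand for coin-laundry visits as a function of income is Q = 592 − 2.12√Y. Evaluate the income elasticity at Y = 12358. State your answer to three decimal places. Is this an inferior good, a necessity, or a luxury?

At Y = 12358: Q = 356.327.
dQ/dY = -2.12/(2√Y) = -0.00953524 at this income.
η = (dQ/dY)·(Y/Q) = -0.00953524 × (12358/356.327) = -0.331.
Since η < 0, the good is an inferior good.

-0.331 (inferior good)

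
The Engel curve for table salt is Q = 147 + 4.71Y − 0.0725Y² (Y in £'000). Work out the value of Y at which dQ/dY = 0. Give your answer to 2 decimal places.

dQ/dY = 4.71 − 0.145Y.
The good is inferior where dQ/dY < 0. Setting dQ/dY = 0 gives Y = 4.71 / 0.145 = 32.48.

32.48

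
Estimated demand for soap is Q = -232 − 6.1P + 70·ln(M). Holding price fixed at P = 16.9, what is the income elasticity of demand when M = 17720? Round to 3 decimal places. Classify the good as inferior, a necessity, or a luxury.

At P = 16.9, M = 17720: Q = 349.681.
Holding P constant, ∂Q/∂M = 70/M = 0.00395034.
η_M = (∂Q/∂M)·(M/Q) = 0.00395034 × (17720/349.681) = 0.200.
Since 0 < η < 1, this is a necessity.

0.200 (necessity)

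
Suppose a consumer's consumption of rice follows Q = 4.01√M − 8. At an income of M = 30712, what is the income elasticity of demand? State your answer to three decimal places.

At M = 30712: Q = 694.746.
dQ/dM = 4.01/(2√M) = 0.0114409 at this income.
η = (dQ/dM)·(M/Q) = 0.0114409 × (30712/694.746) = 0.506.

0.506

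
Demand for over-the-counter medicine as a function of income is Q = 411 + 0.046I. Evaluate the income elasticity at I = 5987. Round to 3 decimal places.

At I = 5987: Q = 686.402.
dQ/dI = 0.046.
η = (dQ/dI)·(I/Q) = 0.046 × (5987/686.402) = 0.401.

0.401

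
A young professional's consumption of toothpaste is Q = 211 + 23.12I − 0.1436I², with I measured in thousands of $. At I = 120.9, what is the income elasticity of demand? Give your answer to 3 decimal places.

-1.546

At I = 120.9: Q = 907.2341.
dQ/dI = 23.12 − 0.2872I = -11.60248.
η = (dQ/dI)·(I/Q) = -11.60248 × (120.9/907.2341) = -1.546.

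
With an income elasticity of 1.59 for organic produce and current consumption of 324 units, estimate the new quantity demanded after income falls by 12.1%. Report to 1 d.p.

%ΔQ ≈ η × %ΔI = 1.59 × (-12.1%) = -19.239%.
New Q ≈ 324 × (1 − 0.19239) = 261.7.

261.7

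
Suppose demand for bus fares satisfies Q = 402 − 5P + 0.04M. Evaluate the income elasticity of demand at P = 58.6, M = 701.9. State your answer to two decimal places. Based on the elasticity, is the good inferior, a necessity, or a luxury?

0.20 (necessity)

At P = 58.6, M = 701.9: Q = 137.076.
Holding P constant, ∂Q/∂M = 0.04.
η_M = (∂Q/∂M)·(M/Q) = 0.04 × (701.9/137.076) = 0.20.
Since 0 < η < 1, this is a necessity.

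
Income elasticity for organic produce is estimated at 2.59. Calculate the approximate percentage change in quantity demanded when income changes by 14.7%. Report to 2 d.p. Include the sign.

%ΔQ ≈ η × %ΔI = 2.59 × 14.7% = 38.07%.

38.07%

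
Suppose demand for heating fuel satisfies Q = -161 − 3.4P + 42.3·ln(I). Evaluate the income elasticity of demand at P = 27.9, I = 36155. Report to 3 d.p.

0.225

At P = 27.9, I = 36155: Q = 188.103.
Holding P constant, ∂Q/∂I = 42.3/I = 0.00116996.
η_I = (∂Q/∂I)·(I/Q) = 0.00116996 × (36155/188.103) = 0.225.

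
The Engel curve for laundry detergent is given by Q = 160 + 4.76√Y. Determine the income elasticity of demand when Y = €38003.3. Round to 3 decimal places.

0.426

At Y = 38003.3: Q = 1087.935.
dQ/dY = 4.76/(2√Y) = 0.0122086 at this income.
η = (dQ/dY)·(Y/Q) = 0.0122086 × (38003.3/1087.935) = 0.426.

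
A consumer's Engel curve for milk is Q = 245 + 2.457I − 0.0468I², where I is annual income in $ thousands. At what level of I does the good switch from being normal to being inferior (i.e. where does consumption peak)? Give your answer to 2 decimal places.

26.25

dQ/dI = 2.457 − 0.0936I.
The good is inferior where dQ/dI < 0. Setting dQ/dI = 0 gives I = 2.457 / 0.0936 = 26.25.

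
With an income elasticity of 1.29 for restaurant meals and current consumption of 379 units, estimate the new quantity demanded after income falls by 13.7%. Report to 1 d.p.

312.0

%ΔQ ≈ η × %ΔI = 1.29 × (-13.7%) = -17.673%.
New Q ≈ 379 × (1 − 0.17673) = 312.0.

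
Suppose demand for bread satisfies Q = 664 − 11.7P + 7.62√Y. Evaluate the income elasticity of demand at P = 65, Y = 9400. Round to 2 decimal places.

At P = 65, Y = 9400: Q = 642.286.
Holding P constant, ∂Q/∂Y = 7.62/(2√Y) = 0.0392971.
η_Y = (∂Q/∂Y)·(Y/Q) = 0.0392971 × (9400/642.286) = 0.58.

0.58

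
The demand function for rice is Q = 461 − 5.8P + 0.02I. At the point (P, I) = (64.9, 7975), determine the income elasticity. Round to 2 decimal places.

0.65

At P = 64.9, I = 7975: Q = 244.080.
Holding P constant, ∂Q/∂I = 0.02.
η_I = (∂Q/∂I)·(I/Q) = 0.02 × (7975/244.080) = 0.65.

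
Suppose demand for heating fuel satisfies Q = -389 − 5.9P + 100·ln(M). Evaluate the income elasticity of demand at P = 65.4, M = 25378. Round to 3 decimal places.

At P = 65.4, M = 25378: Q = 239.304.
Holding P constant, ∂Q/∂M = 100/M = 0.00394042.
η_M = (∂Q/∂M)·(M/Q) = 0.00394042 × (25378/239.304) = 0.418.

0.418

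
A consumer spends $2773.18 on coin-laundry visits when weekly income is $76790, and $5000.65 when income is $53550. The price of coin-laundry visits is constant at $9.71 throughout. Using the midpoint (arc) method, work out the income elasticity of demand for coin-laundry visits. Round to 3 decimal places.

-1.607

With a constant price, Q₁ = 2773.18/9.71 = 285.600 and Q₂ = 5000.65/9.71 = 515.000 (equivalently, work directly with expenditure since P cancels).
Midpoint %ΔQ = (5000.65 − 2773.18)/3886.92 = 0.57307; midpoint %ΔI = (53550 − 76790)/65170 = -0.35661.
η = 0.57307 / -0.35661 = -1.607.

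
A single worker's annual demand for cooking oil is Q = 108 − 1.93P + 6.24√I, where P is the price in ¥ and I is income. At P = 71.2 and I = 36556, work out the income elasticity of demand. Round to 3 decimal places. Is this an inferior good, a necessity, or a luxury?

At P = 71.2, I = 36556: Q = 1163.649.
Holding P constant, ∂Q/∂I = 6.24/(2√I) = 0.0163183.
η_I = (∂Q/∂I)·(I/Q) = 0.0163183 × (36556/1163.649) = 0.513.
Since 0 < η < 1, this is a necessity.

0.513 (necessity)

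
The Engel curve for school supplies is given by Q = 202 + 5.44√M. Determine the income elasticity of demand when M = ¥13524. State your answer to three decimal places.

At M = 13524: Q = 834.632.
dQ/dM = 5.44/(2√M) = 0.0233893 at this income.
η = (dQ/dM)·(M/Q) = 0.0233893 × (13524/834.632) = 0.379.

0.379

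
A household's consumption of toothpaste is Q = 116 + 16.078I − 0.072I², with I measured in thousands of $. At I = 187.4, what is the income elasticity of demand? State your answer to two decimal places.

-3.40

At I = 187.4: Q = 600.4665.
dQ/dI = 16.078 − 0.144I = -10.90760.
η = (dQ/dI)·(I/Q) = -10.90760 × (187.4/600.4665) = -3.40.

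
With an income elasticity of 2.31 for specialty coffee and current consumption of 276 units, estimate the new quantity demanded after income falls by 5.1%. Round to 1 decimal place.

243.5

%ΔQ ≈ η × %ΔI = 2.31 × (-5.1%) = -11.781%.
New Q ≈ 276 × (1 − 0.11781) = 243.5.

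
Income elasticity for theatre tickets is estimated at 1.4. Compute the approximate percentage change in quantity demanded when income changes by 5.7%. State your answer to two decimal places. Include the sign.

%ΔQ ≈ η × %ΔI = 1.4 × 5.7% = 7.98%.

7.98%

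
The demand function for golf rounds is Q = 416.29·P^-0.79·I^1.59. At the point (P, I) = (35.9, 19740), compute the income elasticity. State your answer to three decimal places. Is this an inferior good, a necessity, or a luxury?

For a multiplicative demand Q = A·P^α·I^β, the income elasticity is β everywhere.
Here β = 1.59, so η = 1.590.
Since η > 1, this is a luxury.

1.590 (luxury)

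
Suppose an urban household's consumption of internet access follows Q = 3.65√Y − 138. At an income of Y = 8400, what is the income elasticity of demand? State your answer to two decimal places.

0.85

At Y = 8400: Q = 196.528.
dQ/dY = 3.65/(2√Y) = 0.0199124 at this income.
η = (dQ/dY)·(Y/Q) = 0.0199124 × (8400/196.528) = 0.85.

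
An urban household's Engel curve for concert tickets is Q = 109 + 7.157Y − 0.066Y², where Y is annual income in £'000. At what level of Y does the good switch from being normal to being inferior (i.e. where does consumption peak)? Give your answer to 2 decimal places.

54.22

dQ/dY = 7.157 − 0.132Y.
The good is inferior where dQ/dY < 0. Setting dQ/dY = 0 gives Y = 7.157 / 0.132 = 54.22.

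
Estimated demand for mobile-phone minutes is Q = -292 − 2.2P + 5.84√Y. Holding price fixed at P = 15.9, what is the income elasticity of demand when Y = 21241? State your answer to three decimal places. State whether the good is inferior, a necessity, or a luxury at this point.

At P = 15.9, Y = 21241: Q = 524.159.
Holding P constant, ∂Q/∂Y = 5.84/(2√Y) = 0.0200353.
η_Y = (∂Q/∂Y)·(Y/Q) = 0.0200353 × (21241/524.159) = 0.812.
Since 0 < η < 1, this is a necessity.

0.812 (necessity)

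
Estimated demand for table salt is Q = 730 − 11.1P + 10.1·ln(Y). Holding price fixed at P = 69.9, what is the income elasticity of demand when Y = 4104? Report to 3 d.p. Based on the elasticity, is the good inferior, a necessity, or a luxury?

At P = 69.9, Y = 4104: Q = 38.139.
Holding P constant, ∂Q/∂Y = 10.1/Y = 0.00246101.
η_Y = (∂Q/∂Y)·(Y/Q) = 0.00246101 × (4104/38.139) = 0.265.
Since 0 < η < 1, this is a necessity.

0.265 (necessity)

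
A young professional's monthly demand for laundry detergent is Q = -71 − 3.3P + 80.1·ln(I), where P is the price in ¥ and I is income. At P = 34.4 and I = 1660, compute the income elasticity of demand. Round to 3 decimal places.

0.196

At P = 34.4, I = 1660: Q = 409.387.
Holding P constant, ∂Q/∂I = 80.1/I = 0.048253.
η_I = (∂Q/∂I)·(I/Q) = 0.048253 × (1660/409.387) = 0.196.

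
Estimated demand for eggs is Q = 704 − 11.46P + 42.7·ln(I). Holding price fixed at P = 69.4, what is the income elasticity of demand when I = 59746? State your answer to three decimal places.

At P = 69.4, I = 59746: Q = 378.285.
Holding P constant, ∂Q/∂I = 42.7/I = 0.000714692.
η_I = (∂Q/∂I)·(I/Q) = 0.000714692 × (59746/378.285) = 0.113.

0.113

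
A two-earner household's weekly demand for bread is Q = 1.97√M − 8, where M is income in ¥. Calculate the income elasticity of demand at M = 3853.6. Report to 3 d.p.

At M = 3853.6: Q = 114.292.
dQ/dM = 1.97/(2√M) = 0.0158673 at this income.
η = (dQ/dM)·(M/Q) = 0.0158673 × (3853.6/114.292) = 0.535.

0.535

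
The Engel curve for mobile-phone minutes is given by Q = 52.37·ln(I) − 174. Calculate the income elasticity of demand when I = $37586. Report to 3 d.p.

0.139

At I = 37586: Q = 377.686.
dQ/dI = 52.37/I = 0.00139334 at this income.
η = (dQ/dI)·(I/Q) = 0.00139334 × (37586/377.686) = 0.139.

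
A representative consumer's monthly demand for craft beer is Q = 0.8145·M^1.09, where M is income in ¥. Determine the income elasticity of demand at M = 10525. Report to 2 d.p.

1.09

For Q = A·M^β the income elasticity is constant and equal to β.
Here β = 1.09, so η = 1.09.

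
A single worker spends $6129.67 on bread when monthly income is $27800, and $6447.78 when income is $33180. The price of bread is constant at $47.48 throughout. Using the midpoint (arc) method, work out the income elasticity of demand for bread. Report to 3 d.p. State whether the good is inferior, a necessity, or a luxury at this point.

0.287 (necessity)

With a constant price, Q₁ = 6129.67/47.48 = 129.100 and Q₂ = 6447.78/47.48 = 135.800 (equivalently, work directly with expenditure since P cancels).
Midpoint %ΔQ = (6447.78 − 6129.67)/6288.73 = 0.05058; midpoint %ΔI = (33180 − 27800)/30490 = 0.17645.
η = 0.05058 / 0.17645 = 0.287.
0 < η < 1 ⇒ necessity.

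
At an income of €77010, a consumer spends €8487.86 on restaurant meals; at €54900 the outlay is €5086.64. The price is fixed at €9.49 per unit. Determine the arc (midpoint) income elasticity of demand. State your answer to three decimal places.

1.495

With a constant price, Q₁ = 8487.86/9.49 = 894.400 and Q₂ = 5086.64/9.49 = 536.000 (equivalently, work directly with expenditure since P cancels).
Midpoint %ΔQ = (5086.64 − 8487.86)/6787.25 = -0.50112; midpoint %ΔI = (54900 − 77010)/65955 = -0.33523.
η = -0.50112 / -0.33523 = 1.495.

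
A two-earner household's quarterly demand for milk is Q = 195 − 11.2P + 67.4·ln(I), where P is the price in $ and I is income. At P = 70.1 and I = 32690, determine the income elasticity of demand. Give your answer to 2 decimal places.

At P = 70.1, I = 32690: Q = 110.491.
Holding P constant, ∂Q/∂I = 67.4/I = 0.00206179.
η_I = (∂Q/∂I)·(I/Q) = 0.00206179 × (32690/110.491) = 0.61.

0.61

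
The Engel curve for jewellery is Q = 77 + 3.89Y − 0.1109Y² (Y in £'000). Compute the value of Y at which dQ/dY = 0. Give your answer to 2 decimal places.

dQ/dY = 3.89 − 0.2218Y.
The good is inferior where dQ/dY < 0. Setting dQ/dY = 0 gives Y = 3.89 / 0.2218 = 17.54.

17.54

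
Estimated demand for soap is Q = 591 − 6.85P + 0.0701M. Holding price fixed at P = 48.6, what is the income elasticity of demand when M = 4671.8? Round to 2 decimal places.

At P = 48.6, M = 4671.8: Q = 585.583.
Holding P constant, ∂Q/∂M = 0.0701.
η_M = (∂Q/∂M)·(M/Q) = 0.0701 × (4671.8/585.583) = 0.56.

0.56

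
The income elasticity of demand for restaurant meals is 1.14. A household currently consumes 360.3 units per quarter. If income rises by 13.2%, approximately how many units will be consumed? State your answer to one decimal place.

414.5

%ΔQ ≈ η × %ΔI = 1.14 × 13.2% = 15.048%.
New Q ≈ 360.3 × (1 + 0.15048) = 414.5.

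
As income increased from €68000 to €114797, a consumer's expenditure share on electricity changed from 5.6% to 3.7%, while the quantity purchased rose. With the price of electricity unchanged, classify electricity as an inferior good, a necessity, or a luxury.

Quantity rises but the budget share falls as income rises, so 0 < η < 1.

necessity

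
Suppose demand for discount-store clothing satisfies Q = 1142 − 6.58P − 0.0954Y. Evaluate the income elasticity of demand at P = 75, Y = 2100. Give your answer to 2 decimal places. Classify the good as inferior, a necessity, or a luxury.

-0.45 (inferior good)

At P = 75, Y = 2100: Q = 448.160.
Holding P constant, ∂Q/∂Y = −0.0954.
η_Y = (∂Q/∂Y)·(Y/Q) = -0.0954 × (2100/448.160) = -0.45.
Since η < 0, this is an inferior good.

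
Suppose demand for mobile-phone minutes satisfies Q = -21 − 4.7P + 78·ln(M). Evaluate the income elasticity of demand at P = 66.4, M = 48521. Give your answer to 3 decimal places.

0.153

At P = 66.4, M = 48521: Q = 508.521.
Holding P constant, ∂Q/∂M = 78/M = 0.00160755.
η_M = (∂Q/∂M)·(M/Q) = 0.00160755 × (48521/508.521) = 0.153.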